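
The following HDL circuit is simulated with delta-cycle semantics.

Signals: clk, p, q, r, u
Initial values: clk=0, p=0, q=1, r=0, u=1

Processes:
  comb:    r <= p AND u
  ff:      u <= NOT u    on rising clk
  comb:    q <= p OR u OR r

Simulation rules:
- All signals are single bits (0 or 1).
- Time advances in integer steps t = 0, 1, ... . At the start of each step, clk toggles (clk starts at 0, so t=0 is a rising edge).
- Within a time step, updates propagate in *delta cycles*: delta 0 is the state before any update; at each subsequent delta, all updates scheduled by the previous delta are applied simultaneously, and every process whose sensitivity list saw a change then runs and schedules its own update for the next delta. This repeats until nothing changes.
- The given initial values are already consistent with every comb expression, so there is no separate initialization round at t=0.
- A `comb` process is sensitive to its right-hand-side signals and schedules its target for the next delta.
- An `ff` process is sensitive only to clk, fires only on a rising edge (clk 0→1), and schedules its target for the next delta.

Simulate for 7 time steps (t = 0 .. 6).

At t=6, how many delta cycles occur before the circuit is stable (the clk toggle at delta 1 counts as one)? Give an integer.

t=0 Δ0: q=1 r=0 clk=0 u=1 p=0
  Δ1: clk:0→1
  Δ2: u:1→0
  Δ3: q:1→0
  (3Δ to stable)
t=1 Δ0: q=0 r=0 clk=1 u=0 p=0
  Δ1: clk:1→0
  (1Δ to stable)
t=2 Δ0: q=0 r=0 clk=0 u=0 p=0
  Δ1: clk:0→1
  Δ2: u:0→1
  Δ3: q:0→1
  (3Δ to stable)
t=3 Δ0: q=1 r=0 clk=1 u=1 p=0
  Δ1: clk:1→0
  (1Δ to stable)
t=4 Δ0: q=1 r=0 clk=0 u=1 p=0
  Δ1: clk:0→1
  Δ2: u:1→0
  Δ3: q:1→0
  (3Δ to stable)
t=5 Δ0: q=0 r=0 clk=1 u=0 p=0
  Δ1: clk:1→0
  (1Δ to stable)
t=6 Δ0: q=0 r=0 clk=0 u=0 p=0
  Δ1: clk:0→1
  Δ2: u:0→1
  Δ3: q:0→1
  (3Δ to stable)

3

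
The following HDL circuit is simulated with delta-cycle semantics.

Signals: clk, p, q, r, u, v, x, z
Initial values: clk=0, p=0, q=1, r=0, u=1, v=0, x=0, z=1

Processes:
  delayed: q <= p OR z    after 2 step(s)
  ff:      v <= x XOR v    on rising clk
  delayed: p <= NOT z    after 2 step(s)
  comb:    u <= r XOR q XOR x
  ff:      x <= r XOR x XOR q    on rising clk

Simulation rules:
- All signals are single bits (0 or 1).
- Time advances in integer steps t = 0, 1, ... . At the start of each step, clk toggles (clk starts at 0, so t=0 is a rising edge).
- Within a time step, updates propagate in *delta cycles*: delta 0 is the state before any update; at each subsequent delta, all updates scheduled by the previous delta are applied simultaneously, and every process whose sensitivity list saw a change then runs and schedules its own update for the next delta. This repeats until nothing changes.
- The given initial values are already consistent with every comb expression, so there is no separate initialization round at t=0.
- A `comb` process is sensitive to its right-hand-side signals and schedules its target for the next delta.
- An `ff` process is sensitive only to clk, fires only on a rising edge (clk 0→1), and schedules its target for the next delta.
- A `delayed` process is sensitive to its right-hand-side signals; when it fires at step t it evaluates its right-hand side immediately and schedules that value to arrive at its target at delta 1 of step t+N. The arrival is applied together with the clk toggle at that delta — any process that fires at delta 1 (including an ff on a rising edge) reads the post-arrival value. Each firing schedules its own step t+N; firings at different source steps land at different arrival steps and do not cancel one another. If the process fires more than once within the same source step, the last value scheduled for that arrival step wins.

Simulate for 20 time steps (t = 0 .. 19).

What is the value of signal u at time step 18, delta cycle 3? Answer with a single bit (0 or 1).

1

t0.Δ0 p=0 z=1 u=1 v=0 q=1 clk=0 x=0 r=0
t0.Δ1 p=0 z=1 u=1 v=0 q=1 clk=1 x=0 r=0
t0.Δ2 p=0 z=1 u=1 v=0 q=1 clk=1 x=1 r=0
t0.Δ3 p=0 z=1 u=0 v=0 q=1 clk=1 x=1 r=0
t1.Δ0 p=0 z=1 u=0 v=0 q=1 clk=1 x=1 r=0
t1.Δ1 p=0 z=1 u=0 v=0 q=1 clk=0 x=1 r=0
t2.Δ0 p=0 z=1 u=0 v=0 q=1 clk=0 x=1 r=0
t2.Δ1 p=0 z=1 u=0 v=0 q=1 clk=1 x=1 r=0
t2.Δ2 p=0 z=1 u=0 v=1 q=1 clk=1 x=0 r=0
t2.Δ3 p=0 z=1 u=1 v=1 q=1 clk=1 x=0 r=0
t3.Δ0 p=0 z=1 u=1 v=1 q=1 clk=1 x=0 r=0
t3.Δ1 p=0 z=1 u=1 v=1 q=1 clk=0 x=0 r=0
t4.Δ0 p=0 z=1 u=1 v=1 q=1 clk=0 x=0 r=0
t4.Δ1 p=0 z=1 u=1 v=1 q=1 clk=1 x=0 r=0
t4.Δ2 p=0 z=1 u=1 v=1 q=1 clk=1 x=1 r=0
t4.Δ3 p=0 z=1 u=0 v=1 q=1 clk=1 x=1 r=0
t5.Δ0 p=0 z=1 u=0 v=1 q=1 clk=1 x=1 r=0
t5.Δ1 p=0 z=1 u=0 v=1 q=1 clk=0 x=1 r=0
t6.Δ0 p=0 z=1 u=0 v=1 q=1 clk=0 x=1 r=0
t6.Δ1 p=0 z=1 u=0 v=1 q=1 clk=1 x=1 r=0
t6.Δ2 p=0 z=1 u=0 v=0 q=1 clk=1 x=0 r=0
t6.Δ3 p=0 z=1 u=1 v=0 q=1 clk=1 x=0 r=0
t7.Δ0 p=0 z=1 u=1 v=0 q=1 clk=1 x=0 r=0
t7.Δ1 p=0 z=1 u=1 v=0 q=1 clk=0 x=0 r=0
t8.Δ0 p=0 z=1 u=1 v=0 q=1 clk=0 x=0 r=0
t8.Δ1 p=0 z=1 u=1 v=0 q=1 clk=1 x=0 r=0
t8.Δ2 p=0 z=1 u=1 v=0 q=1 clk=1 x=1 r=0
t8.Δ3 p=0 z=1 u=0 v=0 q=1 clk=1 x=1 r=0
t9.Δ0 p=0 z=1 u=0 v=0 q=1 clk=1 x=1 r=0
t9.Δ1 p=0 z=1 u=0 v=0 q=1 clk=0 x=1 r=0
t10.Δ0 p=0 z=1 u=0 v=0 q=1 clk=0 x=1 r=0
t10.Δ1 p=0 z=1 u=0 v=0 q=1 clk=1 x=1 r=0
t10.Δ2 p=0 z=1 u=0 v=1 q=1 clk=1 x=0 r=0
t10.Δ3 p=0 z=1 u=1 v=1 q=1 clk=1 x=0 r=0
t11.Δ0 p=0 z=1 u=1 v=1 q=1 clk=1 x=0 r=0
t11.Δ1 p=0 z=1 u=1 v=1 q=1 clk=0 x=0 r=0
t12.Δ0 p=0 z=1 u=1 v=1 q=1 clk=0 x=0 r=0
t12.Δ1 p=0 z=1 u=1 v=1 q=1 clk=1 x=0 r=0
t12.Δ2 p=0 z=1 u=1 v=1 q=1 clk=1 x=1 r=0
t12.Δ3 p=0 z=1 u=0 v=1 q=1 clk=1 x=1 r=0
t13.Δ0 p=0 z=1 u=0 v=1 q=1 clk=1 x=1 r=0
t13.Δ1 p=0 z=1 u=0 v=1 q=1 clk=0 x=1 r=0
t14.Δ0 p=0 z=1 u=0 v=1 q=1 clk=0 x=1 r=0
t14.Δ1 p=0 z=1 u=0 v=1 q=1 clk=1 x=1 r=0
t14.Δ2 p=0 z=1 u=0 v=0 q=1 clk=1 x=0 r=0
t14.Δ3 p=0 z=1 u=1 v=0 q=1 clk=1 x=0 r=0
t15.Δ0 p=0 z=1 u=1 v=0 q=1 clk=1 x=0 r=0
t15.Δ1 p=0 z=1 u=1 v=0 q=1 clk=0 x=0 r=0
t16.Δ0 p=0 z=1 u=1 v=0 q=1 clk=0 x=0 r=0
t16.Δ1 p=0 z=1 u=1 v=0 q=1 clk=1 x=0 r=0
t16.Δ2 p=0 z=1 u=1 v=0 q=1 clk=1 x=1 r=0
t16.Δ3 p=0 z=1 u=0 v=0 q=1 clk=1 x=1 r=0
t17.Δ0 p=0 z=1 u=0 v=0 q=1 clk=1 x=1 r=0
t17.Δ1 p=0 z=1 u=0 v=0 q=1 clk=0 x=1 r=0
t18.Δ0 p=0 z=1 u=0 v=0 q=1 clk=0 x=1 r=0
t18.Δ1 p=0 z=1 u=0 v=0 q=1 clk=1 x=1 r=0
t18.Δ2 p=0 z=1 u=0 v=1 q=1 clk=1 x=0 r=0
t18.Δ3 p=0 z=1 u=1 v=1 q=1 clk=1 x=0 r=0
t19.Δ0 p=0 z=1 u=1 v=1 q=1 clk=1 x=0 r=0
t19.Δ1 p=0 z=1 u=1 v=1 q=1 clk=0 x=0 r=0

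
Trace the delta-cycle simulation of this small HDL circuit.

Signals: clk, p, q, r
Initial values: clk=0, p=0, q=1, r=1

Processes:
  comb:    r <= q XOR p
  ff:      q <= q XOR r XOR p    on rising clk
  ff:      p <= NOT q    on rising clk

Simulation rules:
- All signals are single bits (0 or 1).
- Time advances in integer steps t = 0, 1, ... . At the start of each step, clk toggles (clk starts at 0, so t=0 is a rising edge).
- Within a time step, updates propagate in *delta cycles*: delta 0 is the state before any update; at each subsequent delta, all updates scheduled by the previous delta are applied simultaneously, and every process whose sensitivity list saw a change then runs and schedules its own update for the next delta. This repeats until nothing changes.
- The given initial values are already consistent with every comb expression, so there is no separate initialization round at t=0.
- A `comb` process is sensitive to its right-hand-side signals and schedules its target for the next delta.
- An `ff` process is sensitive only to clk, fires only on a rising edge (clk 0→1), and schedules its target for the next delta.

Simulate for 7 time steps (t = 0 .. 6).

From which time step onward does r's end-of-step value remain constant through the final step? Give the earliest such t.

2

[bits: r,clk,q,p]
t=0: Δ0=1010 Δ1=1110 Δ2=1100 Δ3=0100 | 3Δ
t=1: Δ0=0100 Δ1=0000 | 1Δ
t=2: Δ0=0000 Δ1=0100 Δ2=0101 Δ3=1101 | 3Δ
t=3: Δ0=1101 Δ1=1001 | 1Δ
t=4: Δ0=1001 Δ1=1101 | 1Δ
t=5: Δ0=1101 Δ1=1001 | 1Δ
t=6: Δ0=1001 Δ1=1101 | 1Δ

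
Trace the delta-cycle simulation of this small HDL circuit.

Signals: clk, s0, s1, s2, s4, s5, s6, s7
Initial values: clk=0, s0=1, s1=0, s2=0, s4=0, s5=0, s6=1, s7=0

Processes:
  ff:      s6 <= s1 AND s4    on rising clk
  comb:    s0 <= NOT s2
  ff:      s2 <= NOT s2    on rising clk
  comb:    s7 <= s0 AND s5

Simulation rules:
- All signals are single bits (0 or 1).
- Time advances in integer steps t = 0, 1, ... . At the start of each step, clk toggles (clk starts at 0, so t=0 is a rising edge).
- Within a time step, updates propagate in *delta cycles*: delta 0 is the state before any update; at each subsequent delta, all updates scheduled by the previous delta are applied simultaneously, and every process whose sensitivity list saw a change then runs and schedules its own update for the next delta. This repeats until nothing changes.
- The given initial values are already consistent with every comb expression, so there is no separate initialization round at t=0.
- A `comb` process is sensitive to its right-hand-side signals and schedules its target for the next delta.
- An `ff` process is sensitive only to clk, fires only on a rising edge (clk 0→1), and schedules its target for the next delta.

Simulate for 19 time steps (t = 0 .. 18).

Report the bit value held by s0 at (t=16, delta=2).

t0.Δ0 s6=1 s1=0 s2=0 clk=0 s4=0 s5=0 s7=0 s0=1
t0.Δ1 s6=1 s1=0 s2=0 clk=1 s4=0 s5=0 s7=0 s0=1
t0.Δ2 s6=0 s1=0 s2=1 clk=1 s4=0 s5=0 s7=0 s0=1
t0.Δ3 s6=0 s1=0 s2=1 clk=1 s4=0 s5=0 s7=0 s0=0
t1.Δ0 s6=0 s1=0 s2=1 clk=1 s4=0 s5=0 s7=0 s0=0
t1.Δ1 s6=0 s1=0 s2=1 clk=0 s4=0 s5=0 s7=0 s0=0
t2.Δ0 s6=0 s1=0 s2=1 clk=0 s4=0 s5=0 s7=0 s0=0
t2.Δ1 s6=0 s1=0 s2=1 clk=1 s4=0 s5=0 s7=0 s0=0
t2.Δ2 s6=0 s1=0 s2=0 clk=1 s4=0 s5=0 s7=0 s0=0
t2.Δ3 s6=0 s1=0 s2=0 clk=1 s4=0 s5=0 s7=0 s0=1
t3.Δ0 s6=0 s1=0 s2=0 clk=1 s4=0 s5=0 s7=0 s0=1
t3.Δ1 s6=0 s1=0 s2=0 clk=0 s4=0 s5=0 s7=0 s0=1
t4.Δ0 s6=0 s1=0 s2=0 clk=0 s4=0 s5=0 s7=0 s0=1
t4.Δ1 s6=0 s1=0 s2=0 clk=1 s4=0 s5=0 s7=0 s0=1
t4.Δ2 s6=0 s1=0 s2=1 clk=1 s4=0 s5=0 s7=0 s0=1
t4.Δ3 s6=0 s1=0 s2=1 clk=1 s4=0 s5=0 s7=0 s0=0
t5.Δ0 s6=0 s1=0 s2=1 clk=1 s4=0 s5=0 s7=0 s0=0
t5.Δ1 s6=0 s1=0 s2=1 clk=0 s4=0 s5=0 s7=0 s0=0
t6.Δ0 s6=0 s1=0 s2=1 clk=0 s4=0 s5=0 s7=0 s0=0
t6.Δ1 s6=0 s1=0 s2=1 clk=1 s4=0 s5=0 s7=0 s0=0
t6.Δ2 s6=0 s1=0 s2=0 clk=1 s4=0 s5=0 s7=0 s0=0
t6.Δ3 s6=0 s1=0 s2=0 clk=1 s4=0 s5=0 s7=0 s0=1
t7.Δ0 s6=0 s1=0 s2=0 clk=1 s4=0 s5=0 s7=0 s0=1
t7.Δ1 s6=0 s1=0 s2=0 clk=0 s4=0 s5=0 s7=0 s0=1
t8.Δ0 s6=0 s1=0 s2=0 clk=0 s4=0 s5=0 s7=0 s0=1
t8.Δ1 s6=0 s1=0 s2=0 clk=1 s4=0 s5=0 s7=0 s0=1
t8.Δ2 s6=0 s1=0 s2=1 clk=1 s4=0 s5=0 s7=0 s0=1
t8.Δ3 s6=0 s1=0 s2=1 clk=1 s4=0 s5=0 s7=0 s0=0
t9.Δ0 s6=0 s1=0 s2=1 clk=1 s4=0 s5=0 s7=0 s0=0
t9.Δ1 s6=0 s1=0 s2=1 clk=0 s4=0 s5=0 s7=0 s0=0
t10.Δ0 s6=0 s1=0 s2=1 clk=0 s4=0 s5=0 s7=0 s0=0
t10.Δ1 s6=0 s1=0 s2=1 clk=1 s4=0 s5=0 s7=0 s0=0
t10.Δ2 s6=0 s1=0 s2=0 clk=1 s4=0 s5=0 s7=0 s0=0
t10.Δ3 s6=0 s1=0 s2=0 clk=1 s4=0 s5=0 s7=0 s0=1
t11.Δ0 s6=0 s1=0 s2=0 clk=1 s4=0 s5=0 s7=0 s0=1
t11.Δ1 s6=0 s1=0 s2=0 clk=0 s4=0 s5=0 s7=0 s0=1
t12.Δ0 s6=0 s1=0 s2=0 clk=0 s4=0 s5=0 s7=0 s0=1
t12.Δ1 s6=0 s1=0 s2=0 clk=1 s4=0 s5=0 s7=0 s0=1
t12.Δ2 s6=0 s1=0 s2=1 clk=1 s4=0 s5=0 s7=0 s0=1
t12.Δ3 s6=0 s1=0 s2=1 clk=1 s4=0 s5=0 s7=0 s0=0
t13.Δ0 s6=0 s1=0 s2=1 clk=1 s4=0 s5=0 s7=0 s0=0
t13.Δ1 s6=0 s1=0 s2=1 clk=0 s4=0 s5=0 s7=0 s0=0
t14.Δ0 s6=0 s1=0 s2=1 clk=0 s4=0 s5=0 s7=0 s0=0
t14.Δ1 s6=0 s1=0 s2=1 clk=1 s4=0 s5=0 s7=0 s0=0
t14.Δ2 s6=0 s1=0 s2=0 clk=1 s4=0 s5=0 s7=0 s0=0
t14.Δ3 s6=0 s1=0 s2=0 clk=1 s4=0 s5=0 s7=0 s0=1
t15.Δ0 s6=0 s1=0 s2=0 clk=1 s4=0 s5=0 s7=0 s0=1
t15.Δ1 s6=0 s1=0 s2=0 clk=0 s4=0 s5=0 s7=0 s0=1
t16.Δ0 s6=0 s1=0 s2=0 clk=0 s4=0 s5=0 s7=0 s0=1
t16.Δ1 s6=0 s1=0 s2=0 clk=1 s4=0 s5=0 s7=0 s0=1
t16.Δ2 s6=0 s1=0 s2=1 clk=1 s4=0 s5=0 s7=0 s0=1
t16.Δ3 s6=0 s1=0 s2=1 clk=1 s4=0 s5=0 s7=0 s0=0
t17.Δ0 s6=0 s1=0 s2=1 clk=1 s4=0 s5=0 s7=0 s0=0
t17.Δ1 s6=0 s1=0 s2=1 clk=0 s4=0 s5=0 s7=0 s0=0
t18.Δ0 s6=0 s1=0 s2=1 clk=0 s4=0 s5=0 s7=0 s0=0
t18.Δ1 s6=0 s1=0 s2=1 clk=1 s4=0 s5=0 s7=0 s0=0
t18.Δ2 s6=0 s1=0 s2=0 clk=1 s4=0 s5=0 s7=0 s0=0
t18.Δ3 s6=0 s1=0 s2=0 clk=1 s4=0 s5=0 s7=0 s0=1

1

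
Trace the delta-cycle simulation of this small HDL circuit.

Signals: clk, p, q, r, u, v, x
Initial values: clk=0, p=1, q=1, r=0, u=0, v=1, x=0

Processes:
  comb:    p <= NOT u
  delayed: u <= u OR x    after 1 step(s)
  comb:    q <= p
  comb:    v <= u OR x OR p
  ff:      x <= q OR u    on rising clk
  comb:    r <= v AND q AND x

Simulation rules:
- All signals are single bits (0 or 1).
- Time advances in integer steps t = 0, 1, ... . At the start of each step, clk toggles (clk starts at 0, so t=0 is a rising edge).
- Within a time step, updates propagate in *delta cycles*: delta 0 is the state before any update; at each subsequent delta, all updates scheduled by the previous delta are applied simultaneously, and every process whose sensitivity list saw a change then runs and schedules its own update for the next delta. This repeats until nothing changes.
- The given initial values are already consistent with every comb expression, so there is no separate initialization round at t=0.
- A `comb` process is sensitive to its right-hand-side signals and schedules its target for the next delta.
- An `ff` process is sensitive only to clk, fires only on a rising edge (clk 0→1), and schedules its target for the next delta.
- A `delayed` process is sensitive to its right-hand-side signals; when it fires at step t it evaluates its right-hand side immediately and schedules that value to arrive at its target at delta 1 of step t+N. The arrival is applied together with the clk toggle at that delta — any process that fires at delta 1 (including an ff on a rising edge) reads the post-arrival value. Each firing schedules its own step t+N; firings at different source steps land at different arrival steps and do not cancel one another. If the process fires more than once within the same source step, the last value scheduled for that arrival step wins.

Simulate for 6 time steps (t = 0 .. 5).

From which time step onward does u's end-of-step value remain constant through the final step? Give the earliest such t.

t0.Δ0 clk=0 r=0 p=1 x=0 u=0 q=1 v=1
t0.Δ1 clk=1 r=0 p=1 x=0 u=0 q=1 v=1
t0.Δ2 clk=1 r=0 p=1 x=1 u=0 q=1 v=1
t0.Δ3 clk=1 r=1 p=1 x=1 u=0 q=1 v=1
t1.Δ0 clk=1 r=1 p=1 x=1 u=0 q=1 v=1
t1.Δ1 clk=0 r=1 p=1 x=1 u=1 q=1 v=1
t1.Δ2 clk=0 r=1 p=0 x=1 u=1 q=1 v=1
t1.Δ3 clk=0 r=1 p=0 x=1 u=1 q=0 v=1
t1.Δ4 clk=0 r=0 p=0 x=1 u=1 q=0 v=1
t2.Δ0 clk=0 r=0 p=0 x=1 u=1 q=0 v=1
t2.Δ1 clk=1 r=0 p=0 x=1 u=1 q=0 v=1
t3.Δ0 clk=1 r=0 p=0 x=1 u=1 q=0 v=1
t3.Δ1 clk=0 r=0 p=0 x=1 u=1 q=0 v=1
t4.Δ0 clk=0 r=0 p=0 x=1 u=1 q=0 v=1
t4.Δ1 clk=1 r=0 p=0 x=1 u=1 q=0 v=1
t5.Δ0 clk=1 r=0 p=0 x=1 u=1 q=0 v=1
t5.Δ1 clk=0 r=0 p=0 x=1 u=1 q=0 v=1

1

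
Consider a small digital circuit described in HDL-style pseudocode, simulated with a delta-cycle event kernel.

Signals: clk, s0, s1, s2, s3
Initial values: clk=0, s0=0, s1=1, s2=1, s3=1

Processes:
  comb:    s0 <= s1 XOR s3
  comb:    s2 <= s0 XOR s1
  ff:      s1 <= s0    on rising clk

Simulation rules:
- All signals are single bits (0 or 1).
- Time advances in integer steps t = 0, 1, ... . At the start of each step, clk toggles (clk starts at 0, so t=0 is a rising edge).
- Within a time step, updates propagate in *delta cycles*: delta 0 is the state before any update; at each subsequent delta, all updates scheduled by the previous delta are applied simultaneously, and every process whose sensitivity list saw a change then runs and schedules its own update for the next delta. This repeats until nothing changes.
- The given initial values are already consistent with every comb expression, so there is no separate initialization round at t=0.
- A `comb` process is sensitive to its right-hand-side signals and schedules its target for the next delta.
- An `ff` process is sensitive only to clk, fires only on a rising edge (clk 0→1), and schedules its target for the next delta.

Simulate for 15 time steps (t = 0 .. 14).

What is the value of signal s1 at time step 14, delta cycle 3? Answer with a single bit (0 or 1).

[bits: s3,s2,clk,s1,s0]
t=0: Δ0=11010 Δ1=11110 Δ2=11100 Δ3=10101 Δ4=11101 | 4Δ
t=1: Δ0=11101 Δ1=11001 | 1Δ
t=2: Δ0=11001 Δ1=11101 Δ2=11111 Δ3=10110 Δ4=11110 | 4Δ
t=3: Δ0=11110 Δ1=11010 | 1Δ
t=4: Δ0=11010 Δ1=11110 Δ2=11100 Δ3=10101 Δ4=11101 | 4Δ
t=5: Δ0=11101 Δ1=11001 | 1Δ
t=6: Δ0=11001 Δ1=11101 Δ2=11111 Δ3=10110 Δ4=11110 | 4Δ
t=7: Δ0=11110 Δ1=11010 | 1Δ
t=8: Δ0=11010 Δ1=11110 Δ2=11100 Δ3=10101 Δ4=11101 | 4Δ
t=9: Δ0=11101 Δ1=11001 | 1Δ
t=10: Δ0=11001 Δ1=11101 Δ2=11111 Δ3=10110 Δ4=11110 | 4Δ
t=11: Δ0=11110 Δ1=11010 | 1Δ
t=12: Δ0=11010 Δ1=11110 Δ2=11100 Δ3=10101 Δ4=11101 | 4Δ
t=13: Δ0=11101 Δ1=11001 | 1Δ
t=14: Δ0=11001 Δ1=11101 Δ2=11111 Δ3=10110 Δ4=11110 | 4Δ

1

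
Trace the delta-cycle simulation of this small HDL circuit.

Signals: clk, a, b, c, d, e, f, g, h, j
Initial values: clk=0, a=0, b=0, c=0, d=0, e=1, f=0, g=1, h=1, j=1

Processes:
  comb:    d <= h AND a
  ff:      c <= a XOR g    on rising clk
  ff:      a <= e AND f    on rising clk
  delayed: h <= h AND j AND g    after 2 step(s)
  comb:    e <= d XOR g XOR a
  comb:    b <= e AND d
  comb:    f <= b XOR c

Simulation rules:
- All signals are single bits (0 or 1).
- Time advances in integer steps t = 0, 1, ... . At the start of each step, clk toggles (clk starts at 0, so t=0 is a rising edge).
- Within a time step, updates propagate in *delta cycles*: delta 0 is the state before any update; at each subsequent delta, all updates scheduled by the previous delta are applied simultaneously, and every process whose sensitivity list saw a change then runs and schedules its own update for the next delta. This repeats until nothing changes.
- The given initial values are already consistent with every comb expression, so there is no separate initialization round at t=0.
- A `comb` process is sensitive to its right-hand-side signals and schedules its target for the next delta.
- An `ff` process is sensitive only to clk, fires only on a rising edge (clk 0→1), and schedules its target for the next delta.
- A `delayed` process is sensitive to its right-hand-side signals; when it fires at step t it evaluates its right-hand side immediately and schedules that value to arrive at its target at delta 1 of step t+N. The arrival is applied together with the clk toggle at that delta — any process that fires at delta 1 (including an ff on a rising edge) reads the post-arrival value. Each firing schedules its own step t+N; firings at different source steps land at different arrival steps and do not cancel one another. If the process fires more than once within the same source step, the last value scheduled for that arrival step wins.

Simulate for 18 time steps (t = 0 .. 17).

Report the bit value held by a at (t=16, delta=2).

0

[bits: g,clk,c,d,j,b,e,a,f,h]
t=0: Δ0=1000101001 Δ1=1100101001 Δ2=1110101001 Δ3=1110101011 | 3Δ
t=1: Δ0=1110101011 Δ1=1010101011 | 1Δ
t=2: Δ0=1010101011 Δ1=1110101011 Δ2=1110101111 Δ3=1111100111 Δ4=1111101111 Δ5=1111111111 Δ6=1111111101 | 6Δ
t=3: Δ0=1111111101 Δ1=1011111101 | 1Δ
t=4: Δ0=1011111101 Δ1=1111111101 Δ2=1101111001 Δ3=1100110011 Δ4=1100101011 Δ5=1100101001 | 5Δ
t=5: Δ0=1100101001 Δ1=1000101001 | 1Δ
t=6: Δ0=1000101001 Δ1=1100101001 Δ2=1110101001 Δ3=1110101011 | 3Δ
t=7: Δ0=1110101011 Δ1=1010101011 | 1Δ
t=8: Δ0=1010101011 Δ1=1110101011 Δ2=1110101111 Δ3=1111100111 Δ4=1111101111 Δ5=1111111111 Δ6=1111111101 | 6Δ
t=9: Δ0=1111111101 Δ1=1011111101 | 1Δ
t=10: Δ0=1011111101 Δ1=1111111101 Δ2=1101111001 Δ3=1100110011 Δ4=1100101011 Δ5=1100101001 | 5Δ
t=11: Δ0=1100101001 Δ1=1000101001 | 1Δ
t=12: Δ0=1000101001 Δ1=1100101001 Δ2=1110101001 Δ3=1110101011 | 3Δ
t=13: Δ0=1110101011 Δ1=1010101011 | 1Δ
t=14: Δ0=1010101011 Δ1=1110101011 Δ2=1110101111 Δ3=1111100111 Δ4=1111101111 Δ5=1111111111 Δ6=1111111101 | 6Δ
t=15: Δ0=1111111101 Δ1=1011111101 | 1Δ
t=16: Δ0=1011111101 Δ1=1111111101 Δ2=1101111001 Δ3=1100110011 Δ4=1100101011 Δ5=1100101001 | 5Δ
t=17: Δ0=1100101001 Δ1=1000101001 | 1Δ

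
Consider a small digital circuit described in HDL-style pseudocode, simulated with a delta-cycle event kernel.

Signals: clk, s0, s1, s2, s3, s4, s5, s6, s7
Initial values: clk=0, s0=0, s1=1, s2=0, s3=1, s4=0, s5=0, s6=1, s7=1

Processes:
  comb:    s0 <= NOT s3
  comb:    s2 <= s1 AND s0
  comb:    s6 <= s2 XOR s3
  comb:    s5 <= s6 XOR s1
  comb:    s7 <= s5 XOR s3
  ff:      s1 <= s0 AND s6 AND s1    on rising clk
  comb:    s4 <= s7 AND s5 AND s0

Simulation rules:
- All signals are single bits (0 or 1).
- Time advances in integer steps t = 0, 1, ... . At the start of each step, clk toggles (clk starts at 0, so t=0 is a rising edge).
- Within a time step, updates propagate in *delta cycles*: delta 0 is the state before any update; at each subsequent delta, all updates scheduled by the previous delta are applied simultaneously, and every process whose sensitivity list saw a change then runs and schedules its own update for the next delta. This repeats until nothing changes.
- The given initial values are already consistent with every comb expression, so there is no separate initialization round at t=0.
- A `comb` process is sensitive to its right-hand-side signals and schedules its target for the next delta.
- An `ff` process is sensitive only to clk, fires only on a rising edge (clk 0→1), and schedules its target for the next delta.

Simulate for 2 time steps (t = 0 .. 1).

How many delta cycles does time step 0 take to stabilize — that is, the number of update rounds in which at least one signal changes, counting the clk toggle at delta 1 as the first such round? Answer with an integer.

t=0 Δ0: s0=0 s2=0 s6=1 s7=1 s5=0 s4=0 s3=1 s1=1 clk=0
  Δ1: clk:0→1
  Δ2: s1:1→0
  Δ3: s5:0→1
  Δ4: s7:1→0
  (4Δ to stable)
t=1 Δ0: s0=0 s2=0 s6=1 s7=0 s5=1 s4=0 s3=1 s1=0 clk=1
  Δ1: clk:1→0
  (1Δ to stable)

4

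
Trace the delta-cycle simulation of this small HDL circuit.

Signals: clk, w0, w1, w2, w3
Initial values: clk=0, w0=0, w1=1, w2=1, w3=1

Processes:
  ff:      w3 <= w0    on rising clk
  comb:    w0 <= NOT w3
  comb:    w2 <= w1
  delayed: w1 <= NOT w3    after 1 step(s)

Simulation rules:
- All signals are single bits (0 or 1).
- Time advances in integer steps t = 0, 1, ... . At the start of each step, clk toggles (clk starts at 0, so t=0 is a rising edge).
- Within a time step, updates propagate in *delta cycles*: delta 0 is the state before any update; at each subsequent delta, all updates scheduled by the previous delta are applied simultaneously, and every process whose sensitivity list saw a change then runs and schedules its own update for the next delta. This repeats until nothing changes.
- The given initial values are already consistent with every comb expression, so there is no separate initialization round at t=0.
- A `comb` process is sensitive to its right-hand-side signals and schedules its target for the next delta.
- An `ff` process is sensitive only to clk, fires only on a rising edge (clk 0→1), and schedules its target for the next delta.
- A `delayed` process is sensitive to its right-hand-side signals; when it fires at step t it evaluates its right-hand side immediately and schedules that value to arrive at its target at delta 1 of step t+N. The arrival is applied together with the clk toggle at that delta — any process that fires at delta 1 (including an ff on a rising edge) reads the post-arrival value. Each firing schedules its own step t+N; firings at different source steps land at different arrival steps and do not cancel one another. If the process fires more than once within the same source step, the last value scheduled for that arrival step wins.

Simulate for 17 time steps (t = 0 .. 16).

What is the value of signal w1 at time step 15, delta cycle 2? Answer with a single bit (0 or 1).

t=0 Δ0: w1=1 w0=0 w2=1 w3=1 clk=0
  Δ1: clk:0→1
  Δ2: w3:1→0
  Δ3: w0:0→1
  (3Δ to stable)
t=1 Δ0: w1=1 w0=1 w2=1 w3=0 clk=1
  Δ1: clk:1→0
  (1Δ to stable)
t=2 Δ0: w1=1 w0=1 w2=1 w3=0 clk=0
  Δ1: clk:0→1
  Δ2: w3:0→1
  Δ3: w0:1→0
  (3Δ to stable)
t=3 Δ0: w1=1 w0=0 w2=1 w3=1 clk=1
  Δ1: w1:1→0, clk:1→0
  Δ2: w2:1→0
  (2Δ to stable)
t=4 Δ0: w1=0 w0=0 w2=0 w3=1 clk=0
  Δ1: clk:0→1
  Δ2: w3:1→0
  Δ3: w0:0→1
  (3Δ to stable)
t=5 Δ0: w1=0 w0=1 w2=0 w3=0 clk=1
  Δ1: w1:0→1, clk:1→0
  Δ2: w2:0→1
  (2Δ to stable)
t=6 Δ0: w1=1 w0=1 w2=1 w3=0 clk=0
  Δ1: clk:0→1
  Δ2: w3:0→1
  Δ3: w0:1→0
  (3Δ to stable)
t=7 Δ0: w1=1 w0=0 w2=1 w3=1 clk=1
  Δ1: w1:1→0, clk:1→0
  Δ2: w2:1→0
  (2Δ to stable)
t=8 Δ0: w1=0 w0=0 w2=0 w3=1 clk=0
  Δ1: clk:0→1
  Δ2: w3:1→0
  Δ3: w0:0→1
  (3Δ to stable)
t=9 Δ0: w1=0 w0=1 w2=0 w3=0 clk=1
  Δ1: w1:0→1, clk:1→0
  Δ2: w2:0→1
  (2Δ to stable)
t=10 Δ0: w1=1 w0=1 w2=1 w3=0 clk=0
  Δ1: clk:0→1
  Δ2: w3:0→1
  Δ3: w0:1→0
  (3Δ to stable)
t=11 Δ0: w1=1 w0=0 w2=1 w3=1 clk=1
  Δ1: w1:1→0, clk:1→0
  Δ2: w2:1→0
  (2Δ to stable)
t=12 Δ0: w1=0 w0=0 w2=0 w3=1 clk=0
  Δ1: clk:0→1
  Δ2: w3:1→0
  Δ3: w0:0→1
  (3Δ to stable)
t=13 Δ0: w1=0 w0=1 w2=0 w3=0 clk=1
  Δ1: w1:0→1, clk:1→0
  Δ2: w2:0→1
  (2Δ to stable)
t=14 Δ0: w1=1 w0=1 w2=1 w3=0 clk=0
  Δ1: clk:0→1
  Δ2: w3:0→1
  Δ3: w0:1→0
  (3Δ to stable)
t=15 Δ0: w1=1 w0=0 w2=1 w3=1 clk=1
  Δ1: w1:1→0, clk:1→0
  Δ2: w2:1→0
  (2Δ to stable)
t=16 Δ0: w1=0 w0=0 w2=0 w3=1 clk=0
  Δ1: clk:0→1
  Δ2: w3:1→0
  Δ3: w0:0→1
  (3Δ to stable)

0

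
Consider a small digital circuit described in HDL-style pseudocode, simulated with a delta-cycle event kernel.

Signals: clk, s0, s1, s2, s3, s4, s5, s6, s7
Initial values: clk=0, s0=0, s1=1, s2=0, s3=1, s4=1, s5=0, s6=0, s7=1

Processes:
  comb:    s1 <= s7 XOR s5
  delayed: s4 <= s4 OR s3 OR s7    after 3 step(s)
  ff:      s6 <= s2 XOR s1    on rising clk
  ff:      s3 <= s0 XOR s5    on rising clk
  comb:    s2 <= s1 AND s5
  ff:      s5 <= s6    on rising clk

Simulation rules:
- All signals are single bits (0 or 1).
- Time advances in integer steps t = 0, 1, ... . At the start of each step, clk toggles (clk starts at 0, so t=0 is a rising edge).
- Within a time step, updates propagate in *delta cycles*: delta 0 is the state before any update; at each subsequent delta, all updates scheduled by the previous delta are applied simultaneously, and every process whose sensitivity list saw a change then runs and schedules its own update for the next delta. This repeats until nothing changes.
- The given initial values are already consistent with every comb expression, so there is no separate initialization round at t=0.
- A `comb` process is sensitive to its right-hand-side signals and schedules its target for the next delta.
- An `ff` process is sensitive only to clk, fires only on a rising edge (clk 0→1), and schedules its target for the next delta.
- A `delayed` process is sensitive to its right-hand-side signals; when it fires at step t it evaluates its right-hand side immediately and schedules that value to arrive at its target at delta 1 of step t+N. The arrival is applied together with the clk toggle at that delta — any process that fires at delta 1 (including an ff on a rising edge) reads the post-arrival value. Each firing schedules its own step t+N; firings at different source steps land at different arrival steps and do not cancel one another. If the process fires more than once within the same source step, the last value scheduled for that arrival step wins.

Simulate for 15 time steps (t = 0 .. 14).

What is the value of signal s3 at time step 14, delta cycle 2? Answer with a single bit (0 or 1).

t=0 Δ0: s4=1 s0=0 s2=0 s1=1 clk=0 s3=1 s6=0 s7=1 s5=0
  Δ1: clk:0→1
  Δ2: s3:1→0, s6:0→1
  (2Δ to stable)
t=1 Δ0: s4=1 s0=0 s2=0 s1=1 clk=1 s3=0 s6=1 s7=1 s5=0
  Δ1: clk:1→0
  (1Δ to stable)
t=2 Δ0: s4=1 s0=0 s2=0 s1=1 clk=0 s3=0 s6=1 s7=1 s5=0
  Δ1: clk:0→1
  Δ2: s5:0→1
  Δ3: s2:0→1, s1:1→0
  Δ4: s2:1→0
  (4Δ to stable)
t=3 Δ0: s4=1 s0=0 s2=0 s1=0 clk=1 s3=0 s6=1 s7=1 s5=1
  Δ1: clk:1→0
  (1Δ to stable)
t=4 Δ0: s4=1 s0=0 s2=0 s1=0 clk=0 s3=0 s6=1 s7=1 s5=1
  Δ1: clk:0→1
  Δ2: s3:0→1, s6:1→0
  (2Δ to stable)
t=5 Δ0: s4=1 s0=0 s2=0 s1=0 clk=1 s3=1 s6=0 s7=1 s5=1
  Δ1: clk:1→0
  (1Δ to stable)
t=6 Δ0: s4=1 s0=0 s2=0 s1=0 clk=0 s3=1 s6=0 s7=1 s5=1
  Δ1: clk:0→1
  Δ2: s5:1→0
  Δ3: s1:0→1
  (3Δ to stable)
t=7 Δ0: s4=1 s0=0 s2=0 s1=1 clk=1 s3=1 s6=0 s7=1 s5=0
  Δ1: clk:1→0
  (1Δ to stable)
t=8 Δ0: s4=1 s0=0 s2=0 s1=1 clk=0 s3=1 s6=0 s7=1 s5=0
  Δ1: clk:0→1
  Δ2: s3:1→0, s6:0→1
  (2Δ to stable)
t=9 Δ0: s4=1 s0=0 s2=0 s1=1 clk=1 s3=0 s6=1 s7=1 s5=0
  Δ1: clk:1→0
  (1Δ to stable)
t=10 Δ0: s4=1 s0=0 s2=0 s1=1 clk=0 s3=0 s6=1 s7=1 s5=0
  Δ1: clk:0→1
  Δ2: s5:0→1
  Δ3: s2:0→1, s1:1→0
  Δ4: s2:1→0
  (4Δ to stable)
t=11 Δ0: s4=1 s0=0 s2=0 s1=0 clk=1 s3=0 s6=1 s7=1 s5=1
  Δ1: clk:1→0
  (1Δ to stable)
t=12 Δ0: s4=1 s0=0 s2=0 s1=0 clk=0 s3=0 s6=1 s7=1 s5=1
  Δ1: clk:0→1
  Δ2: s3:0→1, s6:1→0
  (2Δ to stable)
t=13 Δ0: s4=1 s0=0 s2=0 s1=0 clk=1 s3=1 s6=0 s7=1 s5=1
  Δ1: clk:1→0
  (1Δ to stable)
t=14 Δ0: s4=1 s0=0 s2=0 s1=0 clk=0 s3=1 s6=0 s7=1 s5=1
  Δ1: clk:0→1
  Δ2: s5:1→0
  Δ3: s1:0→1
  (3Δ to stable)

1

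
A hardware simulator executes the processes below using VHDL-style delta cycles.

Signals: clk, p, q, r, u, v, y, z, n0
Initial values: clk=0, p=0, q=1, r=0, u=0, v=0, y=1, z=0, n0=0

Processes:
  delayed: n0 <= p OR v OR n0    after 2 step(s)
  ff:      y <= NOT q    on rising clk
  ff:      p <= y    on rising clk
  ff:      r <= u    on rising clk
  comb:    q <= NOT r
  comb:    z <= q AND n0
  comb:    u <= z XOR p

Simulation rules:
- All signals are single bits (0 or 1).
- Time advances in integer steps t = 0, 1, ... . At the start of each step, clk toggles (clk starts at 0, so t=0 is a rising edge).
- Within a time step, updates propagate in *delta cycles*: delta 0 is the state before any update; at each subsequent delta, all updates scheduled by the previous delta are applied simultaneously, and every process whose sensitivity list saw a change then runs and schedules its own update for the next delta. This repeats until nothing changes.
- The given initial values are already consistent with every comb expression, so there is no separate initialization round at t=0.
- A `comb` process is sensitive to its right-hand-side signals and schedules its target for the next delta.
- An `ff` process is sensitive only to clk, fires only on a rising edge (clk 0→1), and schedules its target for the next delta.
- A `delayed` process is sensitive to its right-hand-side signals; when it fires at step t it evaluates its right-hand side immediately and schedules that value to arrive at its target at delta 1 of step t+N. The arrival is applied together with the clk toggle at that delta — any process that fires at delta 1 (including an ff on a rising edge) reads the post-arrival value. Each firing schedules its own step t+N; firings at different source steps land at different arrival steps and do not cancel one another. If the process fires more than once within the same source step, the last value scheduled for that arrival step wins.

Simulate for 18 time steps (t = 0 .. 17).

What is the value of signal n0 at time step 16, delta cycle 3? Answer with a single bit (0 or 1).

1

t=0 Δ0: clk=0 p=0 u=0 n0=0 v=0 q=1 z=0 r=0 y=1
  Δ1: clk:0→1
  Δ2: p:0→1, y:1→0
  Δ3: u:0→1
  (3Δ to stable)
t=1 Δ0: clk=1 p=1 u=1 n0=0 v=0 q=1 z=0 r=0 y=0
  Δ1: clk:1→0
  (1Δ to stable)
t=2 Δ0: clk=0 p=1 u=1 n0=0 v=0 q=1 z=0 r=0 y=0
  Δ1: clk:0→1, n0:0→1
  Δ2: p:1→0, z:0→1, r:0→1
  Δ3: q:1→0
  Δ4: z:1→0
  Δ5: u:1→0
  (5Δ to stable)
t=3 Δ0: clk=1 p=0 u=0 n0=1 v=0 q=0 z=0 r=1 y=0
  Δ1: clk:1→0
  (1Δ to stable)
t=4 Δ0: clk=0 p=0 u=0 n0=1 v=0 q=0 z=0 r=1 y=0
  Δ1: clk:0→1
  Δ2: r:1→0, y:0→1
  Δ3: q:0→1
  Δ4: z:0→1
  Δ5: u:0→1
  (5Δ to stable)
t=5 Δ0: clk=1 p=0 u=1 n0=1 v=0 q=1 z=1 r=0 y=1
  Δ1: clk:1→0
  (1Δ to stable)
t=6 Δ0: clk=0 p=0 u=1 n0=1 v=0 q=1 z=1 r=0 y=1
  Δ1: clk:0→1
  Δ2: p:0→1, r:0→1, y:1→0
  Δ3: u:1→0, q:1→0
  Δ4: z:1→0
  Δ5: u:0→1
  (5Δ to stable)
t=7 Δ0: clk=1 p=1 u=1 n0=1 v=0 q=0 z=0 r=1 y=0
  Δ1: clk:1→0
  (1Δ to stable)
t=8 Δ0: clk=0 p=1 u=1 n0=1 v=0 q=0 z=0 r=1 y=0
  Δ1: clk:0→1
  Δ2: p:1→0, y:0→1
  Δ3: u:1→0
  (3Δ to stable)
t=9 Δ0: clk=1 p=0 u=0 n0=1 v=0 q=0 z=0 r=1 y=1
  Δ1: clk:1→0
  (1Δ to stable)
t=10 Δ0: clk=0 p=0 u=0 n0=1 v=0 q=0 z=0 r=1 y=1
  Δ1: clk:0→1
  Δ2: p:0→1, r:1→0
  Δ3: u:0→1, q:0→1
  Δ4: z:0→1
  Δ5: u:1→0
  (5Δ to stable)
t=11 Δ0: clk=1 p=1 u=0 n0=1 v=0 q=1 z=1 r=0 y=1
  Δ1: clk:1→0
  (1Δ to stable)
t=12 Δ0: clk=0 p=1 u=0 n0=1 v=0 q=1 z=1 r=0 y=1
  Δ1: clk:0→1
  Δ2: y:1→0
  (2Δ to stable)
t=13 Δ0: clk=1 p=1 u=0 n0=1 v=0 q=1 z=1 r=0 y=0
  Δ1: clk:1→0
  (1Δ to stable)
t=14 Δ0: clk=0 p=1 u=0 n0=1 v=0 q=1 z=1 r=0 y=0
  Δ1: clk:0→1
  Δ2: p:1→0
  Δ3: u:0→1
  (3Δ to stable)
t=15 Δ0: clk=1 p=0 u=1 n0=1 v=0 q=1 z=1 r=0 y=0
  Δ1: clk:1→0
  (1Δ to stable)
t=16 Δ0: clk=0 p=0 u=1 n0=1 v=0 q=1 z=1 r=0 y=0
  Δ1: clk:0→1
  Δ2: r:0→1
  Δ3: q:1→0
  Δ4: z:1→0
  Δ5: u:1→0
  (5Δ to stable)
t=17 Δ0: clk=1 p=0 u=0 n0=1 v=0 q=0 z=0 r=1 y=0
  Δ1: clk:1→0
  (1Δ to stable)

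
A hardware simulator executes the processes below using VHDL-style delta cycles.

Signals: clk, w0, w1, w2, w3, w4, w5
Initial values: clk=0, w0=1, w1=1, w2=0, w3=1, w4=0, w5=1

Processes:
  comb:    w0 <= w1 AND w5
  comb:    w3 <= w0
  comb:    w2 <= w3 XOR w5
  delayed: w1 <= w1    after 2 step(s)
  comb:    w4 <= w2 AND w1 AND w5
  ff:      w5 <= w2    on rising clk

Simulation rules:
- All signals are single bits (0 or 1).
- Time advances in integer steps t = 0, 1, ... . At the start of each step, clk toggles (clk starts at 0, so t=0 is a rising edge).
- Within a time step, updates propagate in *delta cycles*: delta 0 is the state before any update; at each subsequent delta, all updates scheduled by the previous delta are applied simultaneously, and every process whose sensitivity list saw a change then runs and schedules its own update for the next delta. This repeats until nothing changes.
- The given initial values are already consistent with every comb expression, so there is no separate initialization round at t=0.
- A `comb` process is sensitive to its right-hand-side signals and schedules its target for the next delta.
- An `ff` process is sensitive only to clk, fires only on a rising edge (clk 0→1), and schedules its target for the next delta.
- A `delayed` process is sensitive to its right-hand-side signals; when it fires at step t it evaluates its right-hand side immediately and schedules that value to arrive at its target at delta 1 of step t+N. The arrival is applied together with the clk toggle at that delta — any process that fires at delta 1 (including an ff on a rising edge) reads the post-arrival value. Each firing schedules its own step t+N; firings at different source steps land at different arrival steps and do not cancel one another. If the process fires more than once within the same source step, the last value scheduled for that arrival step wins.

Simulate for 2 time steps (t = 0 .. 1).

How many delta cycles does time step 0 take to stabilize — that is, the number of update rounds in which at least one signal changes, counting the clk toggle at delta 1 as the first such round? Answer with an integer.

t=0 Δ0: w1=1 w0=1 w5=1 w2=0 w4=0 w3=1 clk=0
  Δ1: clk:0→1
  Δ2: w5:1→0
  Δ3: w0:1→0, w2:0→1
  Δ4: w3:1→0
  Δ5: w2:1→0
  (5Δ to stable)
t=1 Δ0: w1=1 w0=0 w5=0 w2=0 w4=0 w3=0 clk=1
  Δ1: clk:1→0
  (1Δ to stable)

5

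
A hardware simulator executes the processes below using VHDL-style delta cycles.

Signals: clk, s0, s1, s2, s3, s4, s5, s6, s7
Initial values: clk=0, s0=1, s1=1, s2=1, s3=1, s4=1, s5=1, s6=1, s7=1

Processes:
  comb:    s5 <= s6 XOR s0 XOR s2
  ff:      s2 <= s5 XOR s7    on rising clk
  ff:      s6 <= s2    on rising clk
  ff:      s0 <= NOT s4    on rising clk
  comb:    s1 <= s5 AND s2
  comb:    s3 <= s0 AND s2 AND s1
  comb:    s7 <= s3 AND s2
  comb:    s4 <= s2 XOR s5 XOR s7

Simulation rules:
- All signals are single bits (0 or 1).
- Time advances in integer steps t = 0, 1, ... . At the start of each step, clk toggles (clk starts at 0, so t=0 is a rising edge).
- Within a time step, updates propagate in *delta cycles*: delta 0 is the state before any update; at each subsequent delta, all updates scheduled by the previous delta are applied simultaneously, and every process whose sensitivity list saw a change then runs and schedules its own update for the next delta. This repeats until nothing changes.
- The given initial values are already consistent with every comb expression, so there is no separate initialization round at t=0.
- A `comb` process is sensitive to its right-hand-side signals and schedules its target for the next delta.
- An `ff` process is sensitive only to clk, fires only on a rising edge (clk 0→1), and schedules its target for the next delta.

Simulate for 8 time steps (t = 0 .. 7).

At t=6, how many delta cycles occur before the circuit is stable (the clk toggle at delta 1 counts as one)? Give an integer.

t0.Δ0 s2=1 s6=1 s7=1 s4=1 s0=1 s1=1 s5=1 clk=0 s3=1
t0.Δ1 s2=1 s6=1 s7=1 s4=1 s0=1 s1=1 s5=1 clk=1 s3=1
t0.Δ2 s2=0 s6=1 s7=1 s4=1 s0=0 s1=1 s5=1 clk=1 s3=1
t0.Δ3 s2=0 s6=1 s7=0 s4=0 s0=0 s1=0 s5=1 clk=1 s3=0
t0.Δ4 s2=0 s6=1 s7=0 s4=1 s0=0 s1=0 s5=1 clk=1 s3=0
t1.Δ0 s2=0 s6=1 s7=0 s4=1 s0=0 s1=0 s5=1 clk=1 s3=0
t1.Δ1 s2=0 s6=1 s7=0 s4=1 s0=0 s1=0 s5=1 clk=0 s3=0
t2.Δ0 s2=0 s6=1 s7=0 s4=1 s0=0 s1=0 s5=1 clk=0 s3=0
t2.Δ1 s2=0 s6=1 s7=0 s4=1 s0=0 s1=0 s5=1 clk=1 s3=0
t2.Δ2 s2=1 s6=0 s7=0 s4=1 s0=0 s1=0 s5=1 clk=1 s3=0
t2.Δ3 s2=1 s6=0 s7=0 s4=0 s0=0 s1=1 s5=1 clk=1 s3=0
t3.Δ0 s2=1 s6=0 s7=0 s4=0 s0=0 s1=1 s5=1 clk=1 s3=0
t3.Δ1 s2=1 s6=0 s7=0 s4=0 s0=0 s1=1 s5=1 clk=0 s3=0
t4.Δ0 s2=1 s6=0 s7=0 s4=0 s0=0 s1=1 s5=1 clk=0 s3=0
t4.Δ1 s2=1 s6=0 s7=0 s4=0 s0=0 s1=1 s5=1 clk=1 s3=0
t4.Δ2 s2=1 s6=1 s7=0 s4=0 s0=1 s1=1 s5=1 clk=1 s3=0
t4.Δ3 s2=1 s6=1 s7=0 s4=0 s0=1 s1=1 s5=1 clk=1 s3=1
t4.Δ4 s2=1 s6=1 s7=1 s4=0 s0=1 s1=1 s5=1 clk=1 s3=1
t4.Δ5 s2=1 s6=1 s7=1 s4=1 s0=1 s1=1 s5=1 clk=1 s3=1
t5.Δ0 s2=1 s6=1 s7=1 s4=1 s0=1 s1=1 s5=1 clk=1 s3=1
t5.Δ1 s2=1 s6=1 s7=1 s4=1 s0=1 s1=1 s5=1 clk=0 s3=1
t6.Δ0 s2=1 s6=1 s7=1 s4=1 s0=1 s1=1 s5=1 clk=0 s3=1
t6.Δ1 s2=1 s6=1 s7=1 s4=1 s0=1 s1=1 s5=1 clk=1 s3=1
t6.Δ2 s2=0 s6=1 s7=1 s4=1 s0=0 s1=1 s5=1 clk=1 s3=1
t6.Δ3 s2=0 s6=1 s7=0 s4=0 s0=0 s1=0 s5=1 clk=1 s3=0
t6.Δ4 s2=0 s6=1 s7=0 s4=1 s0=0 s1=0 s5=1 clk=1 s3=0
t7.Δ0 s2=0 s6=1 s7=0 s4=1 s0=0 s1=0 s5=1 clk=1 s3=0
t7.Δ1 s2=0 s6=1 s7=0 s4=1 s0=0 s1=0 s5=1 clk=0 s3=0

4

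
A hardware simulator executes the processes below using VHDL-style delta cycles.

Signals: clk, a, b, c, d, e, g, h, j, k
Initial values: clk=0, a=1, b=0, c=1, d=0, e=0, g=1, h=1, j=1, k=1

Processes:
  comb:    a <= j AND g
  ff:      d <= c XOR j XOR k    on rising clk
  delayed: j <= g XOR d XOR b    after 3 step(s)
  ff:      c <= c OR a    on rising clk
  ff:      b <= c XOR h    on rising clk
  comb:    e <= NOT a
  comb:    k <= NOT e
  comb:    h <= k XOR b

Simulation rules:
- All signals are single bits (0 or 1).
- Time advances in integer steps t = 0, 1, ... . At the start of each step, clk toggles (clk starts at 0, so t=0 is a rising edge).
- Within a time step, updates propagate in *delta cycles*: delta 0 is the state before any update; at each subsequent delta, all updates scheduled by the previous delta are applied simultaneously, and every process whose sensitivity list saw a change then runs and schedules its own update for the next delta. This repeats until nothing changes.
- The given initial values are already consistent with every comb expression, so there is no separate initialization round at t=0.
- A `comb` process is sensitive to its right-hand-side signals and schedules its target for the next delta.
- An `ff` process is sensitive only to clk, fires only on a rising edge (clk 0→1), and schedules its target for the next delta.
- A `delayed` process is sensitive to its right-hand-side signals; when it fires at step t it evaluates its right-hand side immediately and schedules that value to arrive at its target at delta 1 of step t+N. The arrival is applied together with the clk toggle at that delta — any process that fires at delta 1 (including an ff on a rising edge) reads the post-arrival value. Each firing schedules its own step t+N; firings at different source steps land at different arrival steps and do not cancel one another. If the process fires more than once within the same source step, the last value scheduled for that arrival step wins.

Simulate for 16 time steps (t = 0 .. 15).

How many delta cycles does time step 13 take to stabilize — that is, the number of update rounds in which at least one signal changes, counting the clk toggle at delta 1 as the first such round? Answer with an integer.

5

t=0 Δ0: d=0 e=0 h=1 k=1 c=1 clk=0 b=0 j=1 a=1 g=1
  Δ1: clk:0→1
  Δ2: d:0→1
  (2Δ to stable)
t=1 Δ0: d=1 e=0 h=1 k=1 c=1 clk=1 b=0 j=1 a=1 g=1
  Δ1: clk:1→0
  (1Δ to stable)
t=2 Δ0: d=1 e=0 h=1 k=1 c=1 clk=0 b=0 j=1 a=1 g=1
  Δ1: clk:0→1
  (1Δ to stable)
t=3 Δ0: d=1 e=0 h=1 k=1 c=1 clk=1 b=0 j=1 a=1 g=1
  Δ1: clk:1→0, j:1→0
  Δ2: a:1→0
  Δ3: e:0→1
  Δ4: k:1→0
  Δ5: h:1→0
  (5Δ to stable)
t=4 Δ0: d=1 e=1 h=0 k=0 c=1 clk=0 b=0 j=0 a=0 g=1
  Δ1: clk:0→1
  Δ2: b:0→1
  Δ3: h:0→1
  (3Δ to stable)
t=5 Δ0: d=1 e=1 h=1 k=0 c=1 clk=1 b=1 j=0 a=0 g=1
  Δ1: clk:1→0
  (1Δ to stable)
t=6 Δ0: d=1 e=1 h=1 k=0 c=1 clk=0 b=1 j=0 a=0 g=1
  Δ1: clk:0→1
  Δ2: b:1→0
  Δ3: h:1→0
  (3Δ to stable)
t=7 Δ0: d=1 e=1 h=0 k=0 c=1 clk=1 b=0 j=0 a=0 g=1
  Δ1: clk:1→0, j:0→1
  Δ2: a:0→1
  Δ3: e:1→0
  Δ4: k:0→1
  Δ5: h:0→1
  (5Δ to stable)
t=8 Δ0: d=1 e=0 h=1 k=1 c=1 clk=0 b=0 j=1 a=1 g=1
  Δ1: clk:0→1
  (1Δ to stable)
t=9 Δ0: d=1 e=0 h=1 k=1 c=1 clk=1 b=0 j=1 a=1 g=1
  Δ1: clk:1→0, j:1→0
  Δ2: a:1→0
  Δ3: e:0→1
  Δ4: k:1→0
  Δ5: h:1→0
  (5Δ to stable)
t=10 Δ0: d=1 e=1 h=0 k=0 c=1 clk=0 b=0 j=0 a=0 g=1
  Δ1: clk:0→1
  Δ2: b:0→1
  Δ3: h:0→1
  (3Δ to stable)
t=11 Δ0: d=1 e=1 h=1 k=0 c=1 clk=1 b=1 j=0 a=0 g=1
  Δ1: clk:1→0
  (1Δ to stable)
t=12 Δ0: d=1 e=1 h=1 k=0 c=1 clk=0 b=1 j=0 a=0 g=1
  Δ1: clk:0→1
  Δ2: b:1→0
  Δ3: h:1→0
  (3Δ to stable)
t=13 Δ0: d=1 e=1 h=0 k=0 c=1 clk=1 b=0 j=0 a=0 g=1
  Δ1: clk:1→0, j:0→1
  Δ2: a:0→1
  Δ3: e:1→0
  Δ4: k:0→1
  Δ5: h:0→1
  (5Δ to stable)
t=14 Δ0: d=1 e=0 h=1 k=1 c=1 clk=0 b=0 j=1 a=1 g=1
  Δ1: clk:0→1
  (1Δ to stable)
t=15 Δ0: d=1 e=0 h=1 k=1 c=1 clk=1 b=0 j=1 a=1 g=1
  Δ1: clk:1→0, j:1→0
  Δ2: a:1→0
  Δ3: e:0→1
  Δ4: k:1→0
  Δ5: h:1→0
  (5Δ to stable)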